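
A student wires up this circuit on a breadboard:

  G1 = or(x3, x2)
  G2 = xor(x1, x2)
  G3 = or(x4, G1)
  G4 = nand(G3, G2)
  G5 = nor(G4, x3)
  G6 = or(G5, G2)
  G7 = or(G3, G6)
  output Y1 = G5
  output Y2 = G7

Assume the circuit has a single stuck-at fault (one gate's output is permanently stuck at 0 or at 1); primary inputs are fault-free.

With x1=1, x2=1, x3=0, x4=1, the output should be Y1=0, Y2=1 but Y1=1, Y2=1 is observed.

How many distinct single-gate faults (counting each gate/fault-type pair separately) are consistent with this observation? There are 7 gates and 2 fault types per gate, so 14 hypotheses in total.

Fault-free: G1=1, G2=0, G3=1, G4=1, G5=0, G6=0, G7=1 → Y1=0, Y2=1. Observed Y1=1, Y2=1.
  G1 stuck-at-0: output Y1=0, Y2=1 ✗
  G1 stuck-at-1: output Y1=0, Y2=1 ✗
  G2 stuck-at-0: output Y1=0, Y2=1 ✗
  G2 stuck-at-1: output Y1=1, Y2=1 ✓
  G3 stuck-at-0: output Y1=0, Y2=0 ✗
  G3 stuck-at-1: output Y1=0, Y2=1 ✗
  G4 stuck-at-0: output Y1=1, Y2=1 ✓
  G4 stuck-at-1: output Y1=0, Y2=1 ✗
  G5 stuck-at-0: output Y1=0, Y2=1 ✗
  G5 stuck-at-1: output Y1=1, Y2=1 ✓
  G6 stuck-at-0: output Y1=0, Y2=1 ✗
  G6 stuck-at-1: output Y1=0, Y2=1 ✗
  G7 stuck-at-0: output Y1=0, Y2=0 ✗
  G7 stuck-at-1: output Y1=0, Y2=1 ✗
Consistent faults: {G2 stuck-at-1, G4 stuck-at-0, G5 stuck-at-1} — 3 in all.

3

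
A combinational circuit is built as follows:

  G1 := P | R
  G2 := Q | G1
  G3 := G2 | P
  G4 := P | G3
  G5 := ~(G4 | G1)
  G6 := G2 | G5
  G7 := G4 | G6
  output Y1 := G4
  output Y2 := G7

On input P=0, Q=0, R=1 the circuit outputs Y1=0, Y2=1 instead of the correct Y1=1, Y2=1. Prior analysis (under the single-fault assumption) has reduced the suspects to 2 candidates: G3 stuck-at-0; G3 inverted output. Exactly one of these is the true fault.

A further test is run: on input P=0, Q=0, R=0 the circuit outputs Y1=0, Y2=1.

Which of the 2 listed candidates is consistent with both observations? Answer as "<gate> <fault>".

Evaluate each candidate on input P=0, Q=0, R=0:
  G3 stuck-at-0: G1=0, G2=0, G3=0 [stuck-at-0], G4=0, G5=1, G6=1, G7=1 → Y1=0, Y2=1 — matches
  G3 inverted output: G1=0, G2=0, G3=1 [inverted output], G4=1, G5=0, G6=0, G7=1 → Y1=1, Y2=1 — eliminated
Only G3 stuck-at-0 reproduces the observed Y1=0, Y2=1.

G3 stuck-at-0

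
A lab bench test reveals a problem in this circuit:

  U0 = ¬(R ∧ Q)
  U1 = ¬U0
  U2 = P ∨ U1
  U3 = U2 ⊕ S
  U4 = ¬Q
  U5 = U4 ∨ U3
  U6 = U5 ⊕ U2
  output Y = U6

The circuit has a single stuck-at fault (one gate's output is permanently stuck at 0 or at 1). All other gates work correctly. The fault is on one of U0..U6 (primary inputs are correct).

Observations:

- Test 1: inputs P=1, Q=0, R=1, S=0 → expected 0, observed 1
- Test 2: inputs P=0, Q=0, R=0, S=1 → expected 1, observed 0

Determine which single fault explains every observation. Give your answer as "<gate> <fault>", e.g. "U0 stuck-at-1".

Fault-free values for test 1 (P=1, Q=0, R=1, S=0): U0=1, U1=0, U2=1, U3=1, U4=1, U5=1, U6=0, giving Y=0. Observed 1.
Test 1: faults giving observed 1 are {U2 stuck-at-0, U5 stuck-at-0, U6 stuck-at-1}.
Test 2 (P=0, Q=0, R=0, S=1): fault-free U0=1, U1=0, U2=0, U3=1, U4=1, U5=1, U6=1 → 1; observed 0. Eliminates U2 stuck-at-0, U6 stuck-at-1.
Only U5 stuck-at-0 is consistent with every test.

U5 stuck-at-0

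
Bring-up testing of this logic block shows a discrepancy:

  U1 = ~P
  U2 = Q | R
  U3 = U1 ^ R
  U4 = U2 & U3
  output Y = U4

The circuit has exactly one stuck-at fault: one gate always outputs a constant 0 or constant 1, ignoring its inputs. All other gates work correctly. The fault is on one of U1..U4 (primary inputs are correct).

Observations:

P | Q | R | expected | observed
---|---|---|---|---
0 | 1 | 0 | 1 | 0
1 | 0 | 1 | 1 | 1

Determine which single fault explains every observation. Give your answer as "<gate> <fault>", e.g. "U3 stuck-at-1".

Fault-free values for test 1 (P=0, Q=1, R=0): U1=1, U2=1, U3=1, U4=1, giving Y=1. Observed 0.
Test 1: faults giving observed 0 are {U1 stuck-at-0, U2 stuck-at-0, U3 stuck-at-0, U4 stuck-at-0}.
Test 2 (P=1, Q=0, R=1): fault-free U1=0, U2=1, U3=1, U4=1 → 1; observed 1. Eliminates U2 stuck-at-0, U3 stuck-at-0, U4 stuck-at-0.
Only U1 stuck-at-0 is consistent with every test.

U1 stuck-at-0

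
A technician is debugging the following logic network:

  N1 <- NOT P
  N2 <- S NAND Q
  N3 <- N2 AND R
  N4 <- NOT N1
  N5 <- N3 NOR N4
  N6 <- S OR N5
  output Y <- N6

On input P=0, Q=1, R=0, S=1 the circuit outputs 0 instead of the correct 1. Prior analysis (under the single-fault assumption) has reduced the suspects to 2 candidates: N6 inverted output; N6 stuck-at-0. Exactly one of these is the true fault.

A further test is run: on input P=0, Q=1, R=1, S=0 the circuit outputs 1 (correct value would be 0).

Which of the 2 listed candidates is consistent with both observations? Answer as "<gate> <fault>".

Evaluate each candidate on input P=0, Q=1, R=1, S=0:
  N6 inverted output: N1=1, N2=1, N3=1, N4=0, N5=0, N6=1 [inverted output] → 1 — matches
  N6 stuck-at-0: N1=1, N2=1, N3=1, N4=0, N5=0, N6=0 [stuck-at-0] → 0 — eliminated
Only N6 inverted output reproduces the observed 1.

N6 inverted output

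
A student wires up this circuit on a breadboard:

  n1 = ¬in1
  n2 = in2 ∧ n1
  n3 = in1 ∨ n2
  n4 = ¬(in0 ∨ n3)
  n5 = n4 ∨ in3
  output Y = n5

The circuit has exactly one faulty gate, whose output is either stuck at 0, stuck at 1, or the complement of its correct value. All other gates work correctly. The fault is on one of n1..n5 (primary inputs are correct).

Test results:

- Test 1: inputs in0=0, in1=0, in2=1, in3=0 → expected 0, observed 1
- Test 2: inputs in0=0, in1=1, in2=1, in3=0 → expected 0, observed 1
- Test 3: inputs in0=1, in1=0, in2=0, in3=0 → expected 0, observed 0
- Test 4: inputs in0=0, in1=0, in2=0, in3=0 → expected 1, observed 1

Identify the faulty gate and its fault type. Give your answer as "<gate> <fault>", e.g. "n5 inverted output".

Fault-free values for test 1 (in0=0, in1=0, in2=1, in3=0): n1=1, n2=1, n3=1, n4=0, n5=0, giving Y=0. Observed 1.
Test 1: faults giving observed 1 are {n1 stuck-at-0, n1 inverted output, n2 stuck-at-0, n2 inverted output, n3 stuck-at-0, n3 inverted output, n4 stuck-at-1, n4 inverted output, n5 stuck-at-1, n5 inverted output}.
Test 2 (in0=0, in1=1, in2=1, in3=0): fault-free n1=0, n2=0, n3=1, n4=0, n5=0 → 0; observed 1. Eliminates n1 stuck-at-0, n1 inverted output, n2 stuck-at-0, n2 inverted output.
Test 3 (in0=1, in1=0, in2=0, in3=0): fault-free n1=1, n2=0, n3=0, n4=0, n5=0 → 0; observed 0. Eliminates n4 stuck-at-1, n4 inverted output, n5 stuck-at-1, n5 inverted output.
Test 4 (in0=0, in1=0, in2=0, in3=0): fault-free n1=1, n2=0, n3=0, n4=1, n5=1 → 1; observed 1. Eliminates n3 inverted output.
Only n3 stuck-at-0 is consistent with every test.

n3 stuck-at-0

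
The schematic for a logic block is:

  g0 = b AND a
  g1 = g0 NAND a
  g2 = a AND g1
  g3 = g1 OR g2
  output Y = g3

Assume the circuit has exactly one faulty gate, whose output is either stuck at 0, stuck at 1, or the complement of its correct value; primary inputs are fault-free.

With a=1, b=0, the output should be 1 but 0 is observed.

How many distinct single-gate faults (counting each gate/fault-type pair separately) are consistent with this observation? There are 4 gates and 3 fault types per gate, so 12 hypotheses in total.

6

Fault-free: g0=0, g1=1, g2=1, g3=1 → 1. Observed 0.
  g0 stuck-at-0: output 1 ✗
  g0 stuck-at-1: output 0 ✓
  g0 inverted output: output 0 ✓
  g1 stuck-at-0: output 0 ✓
  g1 stuck-at-1: output 1 ✗
  g1 inverted output: output 0 ✓
  g2 stuck-at-0: output 1 ✗
  g2 stuck-at-1: output 1 ✗
  g2 inverted output: output 1 ✗
  g3 stuck-at-0: output 0 ✓
  g3 stuck-at-1: output 1 ✗
  g3 inverted output: output 0 ✓
Consistent faults: {g0 stuck-at-1, g0 inverted output, g1 stuck-at-0, g1 inverted output, g3 stuck-at-0, g3 inverted output} — 6 in all.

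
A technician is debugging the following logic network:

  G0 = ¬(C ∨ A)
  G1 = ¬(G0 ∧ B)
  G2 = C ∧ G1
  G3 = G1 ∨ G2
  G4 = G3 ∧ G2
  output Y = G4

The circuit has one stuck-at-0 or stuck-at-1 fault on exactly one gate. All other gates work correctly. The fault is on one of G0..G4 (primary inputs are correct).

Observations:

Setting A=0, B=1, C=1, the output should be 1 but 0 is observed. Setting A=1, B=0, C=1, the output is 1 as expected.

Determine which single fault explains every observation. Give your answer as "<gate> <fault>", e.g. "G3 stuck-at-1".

G0 stuck-at-1

Fault-free values for test 1 (A=0, B=1, C=1): G0=0, G1=1, G2=1, G3=1, G4=1, giving Y=1. Observed 0.
Test 1: faults giving observed 0 are {G0 stuck-at-1, G1 stuck-at-0, G2 stuck-at-0, G3 stuck-at-0, G4 stuck-at-0}.
Test 2 (A=1, B=0, C=1): fault-free G0=0, G1=1, G2=1, G3=1, G4=1 → 1; observed 1. Eliminates G1 stuck-at-0, G2 stuck-at-0, G3 stuck-at-0, G4 stuck-at-0.
Only G0 stuck-at-1 is consistent with every test.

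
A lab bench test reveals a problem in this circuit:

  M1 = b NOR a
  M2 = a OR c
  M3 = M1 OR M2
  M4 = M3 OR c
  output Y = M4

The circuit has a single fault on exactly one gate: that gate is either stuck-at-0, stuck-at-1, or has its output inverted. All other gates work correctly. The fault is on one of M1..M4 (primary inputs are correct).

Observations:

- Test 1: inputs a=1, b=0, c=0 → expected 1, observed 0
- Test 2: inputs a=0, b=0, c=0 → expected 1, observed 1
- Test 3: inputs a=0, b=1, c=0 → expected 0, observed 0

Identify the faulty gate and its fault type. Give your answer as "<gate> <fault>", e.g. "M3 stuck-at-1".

Fault-free values for test 1 (a=1, b=0, c=0): M1=0, M2=1, M3=1, M4=1, giving Y=1. Observed 0.
Test 1: faults giving observed 0 are {M2 stuck-at-0, M2 inverted output, M3 stuck-at-0, M3 inverted output, M4 stuck-at-0, M4 inverted output}.
Test 2 (a=0, b=0, c=0): fault-free M1=1, M2=0, M3=1, M4=1 → 1; observed 1. Eliminates M3 stuck-at-0, M3 inverted output, M4 stuck-at-0, M4 inverted output.
Test 3 (a=0, b=1, c=0): fault-free M1=0, M2=0, M3=0, M4=0 → 0; observed 0. Eliminates M2 inverted output.
Only M2 stuck-at-0 is consistent with every test.

M2 stuck-at-0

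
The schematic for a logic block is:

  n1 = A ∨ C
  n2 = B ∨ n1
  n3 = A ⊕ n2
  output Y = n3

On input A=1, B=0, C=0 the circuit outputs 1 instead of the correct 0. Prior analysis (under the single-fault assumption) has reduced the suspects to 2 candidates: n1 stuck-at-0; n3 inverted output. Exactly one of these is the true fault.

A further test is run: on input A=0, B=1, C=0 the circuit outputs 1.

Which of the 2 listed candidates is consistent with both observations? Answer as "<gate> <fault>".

n1 stuck-at-0

Evaluate each candidate on input A=0, B=1, C=0:
  n1 stuck-at-0: n1=0 [stuck-at-0], n2=1, n3=1 → 1 — matches
  n3 inverted output: n1=0, n2=1, n3=0 [inverted output] → 0 — eliminated
Only n1 stuck-at-0 reproduces the observed 1.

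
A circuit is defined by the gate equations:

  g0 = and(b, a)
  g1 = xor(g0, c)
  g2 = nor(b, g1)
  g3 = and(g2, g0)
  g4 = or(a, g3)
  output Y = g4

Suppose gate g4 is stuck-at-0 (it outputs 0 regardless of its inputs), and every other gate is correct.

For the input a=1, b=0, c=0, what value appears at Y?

0

Propagate with g4 forced: g0=0, g1=0, g2=1, g3=0, g4=0 [stuck-at-0].
So Y = 0. (Without the fault it would be 1.)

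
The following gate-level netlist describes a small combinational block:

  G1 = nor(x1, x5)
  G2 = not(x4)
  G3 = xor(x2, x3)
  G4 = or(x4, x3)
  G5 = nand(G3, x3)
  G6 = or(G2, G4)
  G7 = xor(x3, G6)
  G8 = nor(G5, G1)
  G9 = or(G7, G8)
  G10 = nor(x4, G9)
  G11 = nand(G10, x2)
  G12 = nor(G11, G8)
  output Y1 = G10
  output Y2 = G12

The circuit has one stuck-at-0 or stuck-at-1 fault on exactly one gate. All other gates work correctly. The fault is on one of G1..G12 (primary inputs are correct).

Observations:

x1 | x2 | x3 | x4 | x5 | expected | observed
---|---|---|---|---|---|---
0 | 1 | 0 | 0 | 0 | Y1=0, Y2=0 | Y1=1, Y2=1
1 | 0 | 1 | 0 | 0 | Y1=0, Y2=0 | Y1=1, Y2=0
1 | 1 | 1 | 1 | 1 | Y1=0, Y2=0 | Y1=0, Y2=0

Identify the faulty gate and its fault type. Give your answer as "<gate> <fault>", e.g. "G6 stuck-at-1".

G9 stuck-at-0

Fault-free values for test 1 (x1=0, x2=1, x3=0, x4=0, x5=0): G1=1, G2=1, G3=1, G4=0, G5=1, G6=1, G7=1, G8=0, G9=1, G10=0, G11=1, G12=0, giving Y1=0, Y2=0. Observed Y1=1, Y2=1.
Test 1: faults giving observed Y1=1, Y2=1 are {G2 stuck-at-0, G6 stuck-at-0, G7 stuck-at-0, G9 stuck-at-0, G10 stuck-at-1}.
Test 2 (x1=1, x2=0, x3=1, x4=0, x5=0): fault-free G1=0, G2=1, G3=1, G4=1, G5=0, G6=1, G7=0, G8=1, G9=1, G10=0, G11=1, G12=0 → Y1=0, Y2=0; observed Y1=1, Y2=0. Eliminates G2 stuck-at-0, G6 stuck-at-0, G7 stuck-at-0.
Test 3 (x1=1, x2=1, x3=1, x4=1, x5=1): fault-free G1=0, G2=0, G3=0, G4=1, G5=1, G6=1, G7=0, G8=0, G9=0, G10=0, G11=1, G12=0 → Y1=0, Y2=0; observed Y1=0, Y2=0. Eliminates G10 stuck-at-1.
Only G9 stuck-at-0 is consistent with every test.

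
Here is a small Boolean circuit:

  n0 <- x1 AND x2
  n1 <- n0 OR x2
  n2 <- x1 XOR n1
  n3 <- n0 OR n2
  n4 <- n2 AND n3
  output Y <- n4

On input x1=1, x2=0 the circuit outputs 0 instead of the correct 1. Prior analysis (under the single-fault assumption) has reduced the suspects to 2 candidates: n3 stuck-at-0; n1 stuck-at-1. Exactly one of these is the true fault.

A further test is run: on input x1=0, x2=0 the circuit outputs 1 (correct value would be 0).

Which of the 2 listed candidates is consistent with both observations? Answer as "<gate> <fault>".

n1 stuck-at-1

Evaluate each candidate on input x1=0, x2=0:
  n3 stuck-at-0: n0=0, n1=0, n2=0, n3=0 [stuck-at-0], n4=0 → 0 — eliminated
  n1 stuck-at-1: n0=0, n1=1 [stuck-at-1], n2=1, n3=1, n4=1 → 1 — matches
Only n1 stuck-at-1 reproduces the observed 1.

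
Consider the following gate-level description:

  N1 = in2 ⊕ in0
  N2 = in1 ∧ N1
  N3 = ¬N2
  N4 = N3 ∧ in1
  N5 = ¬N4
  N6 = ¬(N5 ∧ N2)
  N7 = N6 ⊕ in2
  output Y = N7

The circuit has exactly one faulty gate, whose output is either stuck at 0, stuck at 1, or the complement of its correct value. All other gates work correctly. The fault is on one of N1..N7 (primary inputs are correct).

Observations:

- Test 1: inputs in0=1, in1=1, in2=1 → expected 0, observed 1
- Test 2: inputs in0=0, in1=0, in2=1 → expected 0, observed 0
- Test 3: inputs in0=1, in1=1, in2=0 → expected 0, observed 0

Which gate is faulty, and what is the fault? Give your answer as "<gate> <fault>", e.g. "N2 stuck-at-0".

Fault-free values for test 1 (in0=1, in1=1, in2=1): N1=0, N2=0, N3=1, N4=1, N5=0, N6=1, N7=0, giving Y=0. Observed 1.
Test 1: faults giving observed 1 are {N1 stuck-at-1, N1 inverted output, N2 stuck-at-1, N2 inverted output, N6 stuck-at-0, N6 inverted output, N7 stuck-at-1, N7 inverted output}.
Test 2 (in0=0, in1=0, in2=1): fault-free N1=1, N2=0, N3=1, N4=0, N5=1, N6=1, N7=0 → 0; observed 0. Eliminates N2 stuck-at-1, N2 inverted output, N6 stuck-at-0, N6 inverted output, N7 stuck-at-1, N7 inverted output.
Test 3 (in0=1, in1=1, in2=0): fault-free N1=1, N2=1, N3=0, N4=0, N5=1, N6=0, N7=0 → 0; observed 0. Eliminates N1 inverted output.
Only N1 stuck-at-1 is consistent with every test.

N1 stuck-at-1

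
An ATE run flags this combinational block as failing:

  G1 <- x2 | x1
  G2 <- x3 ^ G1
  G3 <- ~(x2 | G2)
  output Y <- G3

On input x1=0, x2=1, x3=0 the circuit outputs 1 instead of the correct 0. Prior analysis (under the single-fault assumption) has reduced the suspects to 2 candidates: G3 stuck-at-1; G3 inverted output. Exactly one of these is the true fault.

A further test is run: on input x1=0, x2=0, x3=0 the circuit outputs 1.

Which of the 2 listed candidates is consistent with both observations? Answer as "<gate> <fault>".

Evaluate each candidate on input x1=0, x2=0, x3=0:
  G3 stuck-at-1: G1=0, G2=0, G3=1 [stuck-at-1] → 1 — matches
  G3 inverted output: G1=0, G2=0, G3=0 [inverted output] → 0 — eliminated
Only G3 stuck-at-1 reproduces the observed 1.

G3 stuck-at-1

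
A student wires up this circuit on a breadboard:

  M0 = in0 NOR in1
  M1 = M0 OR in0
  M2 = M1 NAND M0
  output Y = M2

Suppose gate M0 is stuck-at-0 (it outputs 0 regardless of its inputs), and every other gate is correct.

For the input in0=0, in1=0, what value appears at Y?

1

Propagate with M0 forced: M0=0 [stuck-at-0], M1=0, M2=1.
So Y = 1. (Without the fault it would be 0.)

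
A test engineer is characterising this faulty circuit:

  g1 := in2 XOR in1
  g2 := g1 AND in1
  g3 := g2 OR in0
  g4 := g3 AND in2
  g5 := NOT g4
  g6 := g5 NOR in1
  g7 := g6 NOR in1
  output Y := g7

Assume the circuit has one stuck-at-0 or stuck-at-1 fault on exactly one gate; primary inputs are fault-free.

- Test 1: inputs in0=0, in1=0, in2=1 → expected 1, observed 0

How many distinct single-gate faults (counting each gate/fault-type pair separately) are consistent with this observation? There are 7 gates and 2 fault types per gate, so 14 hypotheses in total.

Fault-free: g1=1, g2=0, g3=0, g4=0, g5=1, g6=0, g7=1 → 1. Observed 0.
  g1 stuck-at-0: output 1 ✗
  g1 stuck-at-1: output 1 ✗
  g2 stuck-at-0: output 1 ✗
  g2 stuck-at-1: output 0 ✓
  g3 stuck-at-0: output 1 ✗
  g3 stuck-at-1: output 0 ✓
  g4 stuck-at-0: output 1 ✗
  g4 stuck-at-1: output 0 ✓
  g5 stuck-at-0: output 0 ✓
  g5 stuck-at-1: output 1 ✗
  g6 stuck-at-0: output 1 ✗
  g6 stuck-at-1: output 0 ✓
  g7 stuck-at-0: output 0 ✓
  g7 stuck-at-1: output 1 ✗
Consistent faults: {g2 stuck-at-1, g3 stuck-at-1, g4 stuck-at-1, g5 stuck-at-0, g6 stuck-at-1, g7 stuck-at-0} — 6 in all.

6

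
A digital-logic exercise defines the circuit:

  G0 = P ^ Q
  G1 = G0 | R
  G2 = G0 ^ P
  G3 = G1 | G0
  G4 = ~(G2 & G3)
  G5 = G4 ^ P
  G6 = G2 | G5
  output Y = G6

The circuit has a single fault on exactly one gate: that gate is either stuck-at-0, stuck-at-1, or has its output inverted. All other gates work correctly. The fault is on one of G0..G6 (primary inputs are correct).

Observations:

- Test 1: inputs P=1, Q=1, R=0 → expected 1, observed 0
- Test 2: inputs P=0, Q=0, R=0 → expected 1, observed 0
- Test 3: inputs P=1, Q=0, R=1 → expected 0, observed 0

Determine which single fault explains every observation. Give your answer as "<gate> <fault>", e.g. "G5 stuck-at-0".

Fault-free values for test 1 (P=1, Q=1, R=0): G0=0, G1=0, G2=1, G3=0, G4=1, G5=0, G6=1, giving Y=1. Observed 0.
Test 1: faults giving observed 0 are {G0 stuck-at-1, G0 inverted output, G2 stuck-at-0, G2 inverted output, G6 stuck-at-0, G6 inverted output}.
Test 2 (P=0, Q=0, R=0): fault-free G0=0, G1=0, G2=0, G3=0, G4=1, G5=1, G6=1 → 1; observed 0. Eliminates G0 stuck-at-1, G0 inverted output, G2 stuck-at-0, G2 inverted output.
Test 3 (P=1, Q=0, R=1): fault-free G0=1, G1=1, G2=0, G3=1, G4=1, G5=0, G6=0 → 0; observed 0. Eliminates G6 inverted output.
Only G6 stuck-at-0 is consistent with every test.

G6 stuck-at-0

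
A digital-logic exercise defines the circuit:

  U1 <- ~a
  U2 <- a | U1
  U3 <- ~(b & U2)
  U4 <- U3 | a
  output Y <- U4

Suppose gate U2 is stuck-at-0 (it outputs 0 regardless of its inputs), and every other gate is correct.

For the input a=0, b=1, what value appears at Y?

Propagate with U2 forced: U1=1, U2=0 [stuck-at-0], U3=1, U4=1.
So Y = 1. (Without the fault it would be 0.)

1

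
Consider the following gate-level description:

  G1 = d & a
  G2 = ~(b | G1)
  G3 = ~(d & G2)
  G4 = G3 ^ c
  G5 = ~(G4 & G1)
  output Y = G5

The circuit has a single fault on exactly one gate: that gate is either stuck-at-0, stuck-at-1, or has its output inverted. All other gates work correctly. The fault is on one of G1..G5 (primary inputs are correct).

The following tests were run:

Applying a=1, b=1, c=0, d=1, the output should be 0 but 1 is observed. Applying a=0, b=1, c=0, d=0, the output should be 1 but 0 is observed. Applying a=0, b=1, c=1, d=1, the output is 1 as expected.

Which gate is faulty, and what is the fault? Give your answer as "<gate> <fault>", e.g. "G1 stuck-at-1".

Fault-free values for test 1 (a=1, b=1, c=0, d=1): G1=1, G2=0, G3=1, G4=1, G5=0, giving Y=0. Observed 1.
Test 1: faults giving observed 1 are {G1 stuck-at-0, G1 inverted output, G2 stuck-at-1, G2 inverted output, G3 stuck-at-0, G3 inverted output, G4 stuck-at-0, G4 inverted output, G5 stuck-at-1, G5 inverted output}.
Test 2 (a=0, b=1, c=0, d=0): fault-free G1=0, G2=0, G3=1, G4=1, G5=1 → 1; observed 0. Eliminates G1 stuck-at-0, G2 stuck-at-1, G2 inverted output, G3 stuck-at-0, G3 inverted output, G4 stuck-at-0, G4 inverted output, G5 stuck-at-1.
Test 3 (a=0, b=1, c=1, d=1): fault-free G1=0, G2=0, G3=1, G4=0, G5=1 → 1; observed 1. Eliminates G5 inverted output.
Only G1 inverted output is consistent with every test.

G1 inverted output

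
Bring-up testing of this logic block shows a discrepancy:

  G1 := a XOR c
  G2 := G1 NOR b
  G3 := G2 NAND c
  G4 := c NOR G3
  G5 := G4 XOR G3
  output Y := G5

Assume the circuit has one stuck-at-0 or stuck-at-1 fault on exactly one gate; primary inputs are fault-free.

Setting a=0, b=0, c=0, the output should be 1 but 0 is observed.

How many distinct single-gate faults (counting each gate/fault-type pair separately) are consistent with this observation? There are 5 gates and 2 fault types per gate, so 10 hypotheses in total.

Fault-free: G1=0, G2=1, G3=1, G4=0, G5=1 → 1. Observed 0.
  G1 stuck-at-0: output 1 ✗
  G1 stuck-at-1: output 1 ✗
  G2 stuck-at-0: output 1 ✗
  G2 stuck-at-1: output 1 ✗
  G3 stuck-at-0: output 1 ✗
  G3 stuck-at-1: output 1 ✗
  G4 stuck-at-0: output 1 ✗
  G4 stuck-at-1: output 0 ✓
  G5 stuck-at-0: output 0 ✓
  G5 stuck-at-1: output 1 ✗
Consistent faults: {G4 stuck-at-1, G5 stuck-at-0} — 2 in all.

2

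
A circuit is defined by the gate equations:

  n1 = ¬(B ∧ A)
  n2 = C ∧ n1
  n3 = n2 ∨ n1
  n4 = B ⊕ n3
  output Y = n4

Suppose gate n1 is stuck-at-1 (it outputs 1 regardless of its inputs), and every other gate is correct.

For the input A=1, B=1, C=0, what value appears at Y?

0

Propagate with n1 forced: n1=1 [stuck-at-1], n2=0, n3=1, n4=0.
So Y = 0. (Without the fault it would be 1.)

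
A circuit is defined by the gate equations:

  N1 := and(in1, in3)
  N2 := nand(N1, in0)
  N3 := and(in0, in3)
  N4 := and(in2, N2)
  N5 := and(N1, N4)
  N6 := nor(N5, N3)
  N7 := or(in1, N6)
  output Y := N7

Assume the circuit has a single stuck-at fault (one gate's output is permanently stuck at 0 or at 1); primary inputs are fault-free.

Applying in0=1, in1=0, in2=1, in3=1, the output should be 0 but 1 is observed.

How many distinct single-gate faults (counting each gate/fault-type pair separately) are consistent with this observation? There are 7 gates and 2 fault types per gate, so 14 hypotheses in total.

3

Fault-free: N1=0, N2=1, N3=1, N4=1, N5=0, N6=0, N7=0 → 0. Observed 1.
  N1 stuck-at-0: output 0 ✗
  N1 stuck-at-1: output 0 ✗
  N2 stuck-at-0: output 0 ✗
  N2 stuck-at-1: output 0 ✗
  N3 stuck-at-0: output 1 ✓
  N3 stuck-at-1: output 0 ✗
  N4 stuck-at-0: output 0 ✗
  N4 stuck-at-1: output 0 ✗
  N5 stuck-at-0: output 0 ✗
  N5 stuck-at-1: output 0 ✗
  N6 stuck-at-0: output 0 ✗
  N6 stuck-at-1: output 1 ✓
  N7 stuck-at-0: output 0 ✗
  N7 stuck-at-1: output 1 ✓
Consistent faults: {N3 stuck-at-0, N6 stuck-at-1, N7 stuck-at-1} — 3 in all.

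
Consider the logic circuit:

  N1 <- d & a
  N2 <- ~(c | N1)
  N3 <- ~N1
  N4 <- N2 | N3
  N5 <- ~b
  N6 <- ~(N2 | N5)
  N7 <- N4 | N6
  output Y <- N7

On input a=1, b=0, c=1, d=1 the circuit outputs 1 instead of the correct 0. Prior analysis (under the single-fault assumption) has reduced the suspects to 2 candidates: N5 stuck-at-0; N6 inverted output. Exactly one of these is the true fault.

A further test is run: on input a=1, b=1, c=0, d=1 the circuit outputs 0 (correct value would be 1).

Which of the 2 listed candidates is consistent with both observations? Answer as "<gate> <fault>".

N6 inverted output

Evaluate each candidate on input a=1, b=1, c=0, d=1:
  N5 stuck-at-0: N1=1, N2=0, N3=0, N4=0, N5=0 [stuck-at-0], N6=1, N7=1 → 1 — eliminated
  N6 inverted output: N1=1, N2=0, N3=0, N4=0, N5=0, N6=0 [inverted output], N7=0 → 0 — matches
Only N6 inverted output reproduces the observed 0.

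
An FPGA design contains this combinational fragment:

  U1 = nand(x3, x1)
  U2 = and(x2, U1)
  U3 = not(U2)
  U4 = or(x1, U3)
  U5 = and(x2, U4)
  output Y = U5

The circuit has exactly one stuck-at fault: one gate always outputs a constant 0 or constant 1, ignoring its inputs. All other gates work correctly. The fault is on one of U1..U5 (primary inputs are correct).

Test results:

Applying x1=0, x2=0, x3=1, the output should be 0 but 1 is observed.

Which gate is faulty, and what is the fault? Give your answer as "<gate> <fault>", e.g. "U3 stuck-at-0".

U5 stuck-at-1

Fault-free values for test 1 (x1=0, x2=0, x3=1): U1=1, U2=0, U3=1, U4=1, U5=0, giving Y=0. Observed 1.
Test 1: faults giving observed 1 are {U5 stuck-at-1}.
Only U5 stuck-at-1 is consistent with every test.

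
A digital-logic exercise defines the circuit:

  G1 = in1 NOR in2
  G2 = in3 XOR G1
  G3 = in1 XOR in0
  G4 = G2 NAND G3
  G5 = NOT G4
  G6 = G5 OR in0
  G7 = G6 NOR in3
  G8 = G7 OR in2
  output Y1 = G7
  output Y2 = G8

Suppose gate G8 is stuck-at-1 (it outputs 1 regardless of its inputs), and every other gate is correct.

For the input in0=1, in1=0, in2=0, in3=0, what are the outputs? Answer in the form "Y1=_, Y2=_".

Y1=0, Y2=1

Propagate with G8 forced: G1=1, G2=1, G3=1, G4=0, G5=1, G6=1, G7=0, G8=1 [stuck-at-1].
So the outputs are Y1=0, Y2=1. (Without the fault they would be Y1=0, Y2=0.)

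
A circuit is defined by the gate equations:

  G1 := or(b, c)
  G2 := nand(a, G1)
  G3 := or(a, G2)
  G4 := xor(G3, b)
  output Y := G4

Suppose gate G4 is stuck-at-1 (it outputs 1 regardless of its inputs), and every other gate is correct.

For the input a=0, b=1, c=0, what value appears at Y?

1

Propagate with G4 forced: G1=1, G2=1, G3=1, G4=1 [stuck-at-1].
So Y = 1. (Without the fault it would be 0.)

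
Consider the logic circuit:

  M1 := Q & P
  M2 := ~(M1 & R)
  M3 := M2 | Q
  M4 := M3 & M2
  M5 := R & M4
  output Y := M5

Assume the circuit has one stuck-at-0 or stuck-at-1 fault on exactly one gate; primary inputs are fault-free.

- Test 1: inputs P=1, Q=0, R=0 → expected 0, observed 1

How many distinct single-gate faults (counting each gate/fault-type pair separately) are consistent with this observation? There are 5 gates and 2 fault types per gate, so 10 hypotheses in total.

1

Fault-free: M1=0, M2=1, M3=1, M4=1, M5=0 → 0. Observed 1.
  M1 stuck-at-0: output 0 ✗
  M1 stuck-at-1: output 0 ✗
  M2 stuck-at-0: output 0 ✗
  M2 stuck-at-1: output 0 ✗
  M3 stuck-at-0: output 0 ✗
  M3 stuck-at-1: output 0 ✗
  M4 stuck-at-0: output 0 ✗
  M4 stuck-at-1: output 0 ✗
  M5 stuck-at-0: output 0 ✗
  M5 stuck-at-1: output 1 ✓
Consistent faults: {M5 stuck-at-1} — 1 in all.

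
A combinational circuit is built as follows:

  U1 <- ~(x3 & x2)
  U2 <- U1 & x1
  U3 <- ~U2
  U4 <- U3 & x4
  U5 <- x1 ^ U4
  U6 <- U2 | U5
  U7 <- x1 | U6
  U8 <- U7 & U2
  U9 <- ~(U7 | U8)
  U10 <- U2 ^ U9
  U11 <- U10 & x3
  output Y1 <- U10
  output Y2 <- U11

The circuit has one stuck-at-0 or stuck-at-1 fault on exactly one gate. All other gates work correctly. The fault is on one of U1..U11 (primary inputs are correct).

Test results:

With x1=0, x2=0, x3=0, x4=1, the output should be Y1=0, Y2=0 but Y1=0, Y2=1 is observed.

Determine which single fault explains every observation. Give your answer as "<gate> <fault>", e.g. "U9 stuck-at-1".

Fault-free values for test 1 (x1=0, x2=0, x3=0, x4=1): U1=1, U2=0, U3=1, U4=1, U5=1, U6=1, U7=1, U8=0, U9=0, U10=0, U11=0, giving Y1=0, Y2=0. Observed Y1=0, Y2=1.
Test 1: faults giving observed Y1=0, Y2=1 are {U11 stuck-at-1}.
Only U11 stuck-at-1 is consistent with every test.

U11 stuck-at-1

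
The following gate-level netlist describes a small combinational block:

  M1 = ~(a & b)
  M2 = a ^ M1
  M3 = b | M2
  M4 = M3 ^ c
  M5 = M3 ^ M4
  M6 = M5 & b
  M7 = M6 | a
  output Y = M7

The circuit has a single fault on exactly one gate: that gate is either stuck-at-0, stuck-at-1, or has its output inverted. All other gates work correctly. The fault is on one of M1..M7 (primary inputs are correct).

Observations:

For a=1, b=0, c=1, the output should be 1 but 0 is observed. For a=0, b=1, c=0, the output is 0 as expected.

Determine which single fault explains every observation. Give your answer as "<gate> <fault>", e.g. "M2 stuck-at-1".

Fault-free values for test 1 (a=1, b=0, c=1): M1=1, M2=0, M3=0, M4=1, M5=1, M6=0, M7=1, giving Y=1. Observed 0.
Test 1: faults giving observed 0 are {M7 stuck-at-0, M7 inverted output}.
Test 2 (a=0, b=1, c=0): fault-free M1=1, M2=1, M3=1, M4=1, M5=0, M6=0, M7=0 → 0; observed 0. Eliminates M7 inverted output.
Only M7 stuck-at-0 is consistent with every test.

M7 stuck-at-0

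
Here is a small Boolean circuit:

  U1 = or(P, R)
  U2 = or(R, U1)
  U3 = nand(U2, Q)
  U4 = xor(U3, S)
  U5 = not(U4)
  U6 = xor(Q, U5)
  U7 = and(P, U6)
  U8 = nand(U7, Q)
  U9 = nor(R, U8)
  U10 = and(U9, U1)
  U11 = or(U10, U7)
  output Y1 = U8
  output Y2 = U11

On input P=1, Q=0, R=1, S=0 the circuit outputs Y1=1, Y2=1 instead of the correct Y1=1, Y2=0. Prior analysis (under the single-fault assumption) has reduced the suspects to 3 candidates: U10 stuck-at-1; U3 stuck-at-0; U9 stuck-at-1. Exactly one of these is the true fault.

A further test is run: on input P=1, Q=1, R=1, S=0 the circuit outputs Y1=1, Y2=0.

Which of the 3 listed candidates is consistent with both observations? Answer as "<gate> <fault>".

U3 stuck-at-0

Evaluate each candidate on input P=1, Q=1, R=1, S=0:
  U10 stuck-at-1: U1=1, U2=1, U3=0, U4=0, U5=1, U6=0, U7=0, U8=1, U9=0, U10=1 [stuck-at-1], U11=1 → Y1=1, Y2=1 — eliminated
  U3 stuck-at-0: U1=1, U2=1, U3=0 [stuck-at-0], U4=0, U5=1, U6=0, U7=0, U8=1, U9=0, U10=0, U11=0 → Y1=1, Y2=0 — matches
  U9 stuck-at-1: U1=1, U2=1, U3=0, U4=0, U5=1, U6=0, U7=0, U8=1, U9=1 [stuck-at-1], U10=1, U11=1 → Y1=1, Y2=1 — eliminated
Only U3 stuck-at-0 reproduces the observed Y1=1, Y2=0.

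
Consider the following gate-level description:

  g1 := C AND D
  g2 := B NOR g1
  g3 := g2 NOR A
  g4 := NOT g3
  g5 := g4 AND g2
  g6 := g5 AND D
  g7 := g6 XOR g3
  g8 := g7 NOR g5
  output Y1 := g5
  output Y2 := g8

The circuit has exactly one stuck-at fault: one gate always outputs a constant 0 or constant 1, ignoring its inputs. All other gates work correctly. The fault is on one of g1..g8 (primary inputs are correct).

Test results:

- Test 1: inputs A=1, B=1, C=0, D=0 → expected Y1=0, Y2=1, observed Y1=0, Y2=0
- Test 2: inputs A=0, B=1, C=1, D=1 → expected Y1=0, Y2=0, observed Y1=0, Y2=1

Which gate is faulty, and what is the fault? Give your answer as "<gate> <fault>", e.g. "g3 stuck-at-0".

g6 stuck-at-1

Fault-free values for test 1 (A=1, B=1, C=0, D=0): g1=0, g2=0, g3=0, g4=1, g5=0, g6=0, g7=0, g8=1, giving Y1=0, Y2=1. Observed Y1=0, Y2=0.
Test 1: faults giving observed Y1=0, Y2=0 are {g3 stuck-at-1, g6 stuck-at-1, g7 stuck-at-1, g8 stuck-at-0}.
Test 2 (A=0, B=1, C=1, D=1): fault-free g1=1, g2=0, g3=1, g4=0, g5=0, g6=0, g7=1, g8=0 → Y1=0, Y2=0; observed Y1=0, Y2=1. Eliminates g3 stuck-at-1, g7 stuck-at-1, g8 stuck-at-0.
Only g6 stuck-at-1 is consistent with every test.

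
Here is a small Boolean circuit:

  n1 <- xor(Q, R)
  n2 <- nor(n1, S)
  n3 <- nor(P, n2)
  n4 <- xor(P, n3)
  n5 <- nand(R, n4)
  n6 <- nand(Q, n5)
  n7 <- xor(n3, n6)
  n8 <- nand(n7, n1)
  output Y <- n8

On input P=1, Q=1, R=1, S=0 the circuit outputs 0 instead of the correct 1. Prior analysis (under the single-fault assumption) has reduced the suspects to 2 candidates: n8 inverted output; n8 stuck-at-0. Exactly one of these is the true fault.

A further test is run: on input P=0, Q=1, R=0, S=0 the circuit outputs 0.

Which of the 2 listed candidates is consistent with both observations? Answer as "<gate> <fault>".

n8 stuck-at-0

Evaluate each candidate on input P=0, Q=1, R=0, S=0:
  n8 inverted output: n1=1, n2=0, n3=1, n4=1, n5=1, n6=0, n7=1, n8=1 [inverted output] → 1 — eliminated
  n8 stuck-at-0: n1=1, n2=0, n3=1, n4=1, n5=1, n6=0, n7=1, n8=0 [stuck-at-0] → 0 — matches
Only n8 stuck-at-0 reproduces the observed 0.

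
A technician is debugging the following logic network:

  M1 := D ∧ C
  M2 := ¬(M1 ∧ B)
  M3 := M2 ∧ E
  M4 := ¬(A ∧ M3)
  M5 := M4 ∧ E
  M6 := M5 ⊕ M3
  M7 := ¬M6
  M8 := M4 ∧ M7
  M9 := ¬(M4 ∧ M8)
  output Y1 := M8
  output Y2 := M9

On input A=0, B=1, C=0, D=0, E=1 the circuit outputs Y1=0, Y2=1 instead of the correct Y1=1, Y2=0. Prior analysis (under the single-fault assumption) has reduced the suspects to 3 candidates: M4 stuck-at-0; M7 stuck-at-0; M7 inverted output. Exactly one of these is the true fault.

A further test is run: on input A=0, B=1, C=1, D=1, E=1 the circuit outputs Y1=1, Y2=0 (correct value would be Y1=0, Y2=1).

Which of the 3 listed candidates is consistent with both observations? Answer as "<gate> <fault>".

M7 inverted output

Evaluate each candidate on input A=0, B=1, C=1, D=1, E=1:
  M4 stuck-at-0: M1=1, M2=0, M3=0, M4=0 [stuck-at-0], M5=0, M6=0, M7=1, M8=0, M9=1 → Y1=0, Y2=1 — eliminated
  M7 stuck-at-0: M1=1, M2=0, M3=0, M4=1, M5=1, M6=1, M7=0 [stuck-at-0], M8=0, M9=1 → Y1=0, Y2=1 — eliminated
  M7 inverted output: M1=1, M2=0, M3=0, M4=1, M5=1, M6=1, M7=1 [inverted output], M8=1, M9=0 → Y1=1, Y2=0 — matches
Only M7 inverted output reproduces the observed Y1=1, Y2=0.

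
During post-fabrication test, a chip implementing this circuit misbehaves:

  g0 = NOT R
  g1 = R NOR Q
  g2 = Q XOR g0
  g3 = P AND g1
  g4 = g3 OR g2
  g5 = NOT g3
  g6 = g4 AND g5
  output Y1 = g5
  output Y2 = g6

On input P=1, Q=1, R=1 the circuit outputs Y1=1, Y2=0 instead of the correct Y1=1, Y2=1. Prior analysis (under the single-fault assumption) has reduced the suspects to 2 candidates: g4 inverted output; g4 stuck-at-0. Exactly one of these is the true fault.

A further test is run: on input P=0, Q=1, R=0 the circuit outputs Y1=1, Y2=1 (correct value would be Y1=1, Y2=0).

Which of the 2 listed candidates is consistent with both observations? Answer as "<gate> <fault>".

g4 inverted output

Evaluate each candidate on input P=0, Q=1, R=0:
  g4 inverted output: g0=1, g1=0, g2=0, g3=0, g4=1 [inverted output], g5=1, g6=1 → Y1=1, Y2=1 — matches
  g4 stuck-at-0: g0=1, g1=0, g2=0, g3=0, g4=0 [stuck-at-0], g5=1, g6=0 → Y1=1, Y2=0 — eliminated
Only g4 inverted output reproduces the observed Y1=1, Y2=1.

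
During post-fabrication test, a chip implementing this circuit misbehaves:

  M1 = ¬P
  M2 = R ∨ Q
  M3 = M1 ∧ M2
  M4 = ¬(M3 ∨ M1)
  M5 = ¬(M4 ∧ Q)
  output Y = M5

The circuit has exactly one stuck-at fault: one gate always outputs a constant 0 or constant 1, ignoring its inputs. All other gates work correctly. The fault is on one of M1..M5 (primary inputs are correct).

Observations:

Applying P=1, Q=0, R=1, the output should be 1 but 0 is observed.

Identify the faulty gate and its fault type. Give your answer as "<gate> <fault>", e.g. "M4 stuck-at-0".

Fault-free values for test 1 (P=1, Q=0, R=1): M1=0, M2=1, M3=0, M4=1, M5=1, giving Y=1. Observed 0.
Test 1: faults giving observed 0 are {M5 stuck-at-0}.
Only M5 stuck-at-0 is consistent with every test.

M5 stuck-at-0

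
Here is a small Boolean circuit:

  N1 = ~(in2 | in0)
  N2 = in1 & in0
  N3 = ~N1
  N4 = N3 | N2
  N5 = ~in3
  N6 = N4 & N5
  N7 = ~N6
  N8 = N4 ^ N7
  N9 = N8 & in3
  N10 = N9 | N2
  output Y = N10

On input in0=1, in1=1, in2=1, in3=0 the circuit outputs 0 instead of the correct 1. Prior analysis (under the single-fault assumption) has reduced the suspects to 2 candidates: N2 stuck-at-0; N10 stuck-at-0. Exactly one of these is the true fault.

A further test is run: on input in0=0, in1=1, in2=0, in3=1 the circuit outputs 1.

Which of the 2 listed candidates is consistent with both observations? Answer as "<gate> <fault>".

N2 stuck-at-0

Evaluate each candidate on input in0=0, in1=1, in2=0, in3=1:
  N2 stuck-at-0: N1=1, N2=0 [stuck-at-0], N3=0, N4=0, N5=0, N6=0, N7=1, N8=1, N9=1, N10=1 → 1 — matches
  N10 stuck-at-0: N1=1, N2=0, N3=0, N4=0, N5=0, N6=0, N7=1, N8=1, N9=1, N10=0 [stuck-at-0] → 0 — eliminated
Only N2 stuck-at-0 reproduces the observed 1.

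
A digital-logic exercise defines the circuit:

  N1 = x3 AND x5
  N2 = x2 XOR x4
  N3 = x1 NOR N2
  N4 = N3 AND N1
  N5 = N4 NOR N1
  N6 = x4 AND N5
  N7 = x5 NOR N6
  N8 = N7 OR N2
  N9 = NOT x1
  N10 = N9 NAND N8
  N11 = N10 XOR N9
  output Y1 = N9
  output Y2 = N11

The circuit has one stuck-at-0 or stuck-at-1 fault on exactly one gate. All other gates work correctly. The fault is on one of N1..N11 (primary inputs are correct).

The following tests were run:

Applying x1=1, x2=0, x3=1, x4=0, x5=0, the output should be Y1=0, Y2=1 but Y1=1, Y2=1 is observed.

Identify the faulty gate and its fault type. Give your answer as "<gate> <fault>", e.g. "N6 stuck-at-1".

N9 stuck-at-1

Fault-free values for test 1 (x1=1, x2=0, x3=1, x4=0, x5=0): N1=0, N2=0, N3=0, N4=0, N5=1, N6=0, N7=1, N8=1, N9=0, N10=1, N11=1, giving Y1=0, Y2=1. Observed Y1=1, Y2=1.
Test 1: faults giving observed Y1=1, Y2=1 are {N9 stuck-at-1}.
Only N9 stuck-at-1 is consistent with every test.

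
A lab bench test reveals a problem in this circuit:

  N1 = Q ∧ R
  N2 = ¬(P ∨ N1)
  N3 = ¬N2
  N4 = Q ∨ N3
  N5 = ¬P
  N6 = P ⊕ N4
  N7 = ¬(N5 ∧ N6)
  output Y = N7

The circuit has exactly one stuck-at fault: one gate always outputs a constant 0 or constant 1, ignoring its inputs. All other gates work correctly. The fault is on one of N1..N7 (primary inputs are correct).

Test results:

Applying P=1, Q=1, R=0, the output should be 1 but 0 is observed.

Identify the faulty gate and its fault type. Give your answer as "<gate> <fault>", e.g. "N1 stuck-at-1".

N7 stuck-at-0

Fault-free values for test 1 (P=1, Q=1, R=0): N1=0, N2=0, N3=1, N4=1, N5=0, N6=0, N7=1, giving Y=1. Observed 0.
Test 1: faults giving observed 0 are {N7 stuck-at-0}.
Only N7 stuck-at-0 is consistent with every test.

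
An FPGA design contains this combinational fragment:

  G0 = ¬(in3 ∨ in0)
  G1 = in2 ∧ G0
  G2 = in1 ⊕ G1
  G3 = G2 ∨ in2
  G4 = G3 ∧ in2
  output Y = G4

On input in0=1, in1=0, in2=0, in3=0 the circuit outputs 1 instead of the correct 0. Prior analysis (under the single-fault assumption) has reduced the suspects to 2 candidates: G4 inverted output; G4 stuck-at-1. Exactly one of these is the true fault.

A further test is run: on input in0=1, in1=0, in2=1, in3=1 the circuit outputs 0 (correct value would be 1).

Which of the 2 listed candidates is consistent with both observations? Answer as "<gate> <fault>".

Evaluate each candidate on input in0=1, in1=0, in2=1, in3=1:
  G4 inverted output: G0=0, G1=0, G2=0, G3=1, G4=0 [inverted output] → 0 — matches
  G4 stuck-at-1: G0=0, G1=0, G2=0, G3=1, G4=1 [stuck-at-1] → 1 — eliminated
Only G4 inverted output reproduces the observed 0.

G4 inverted output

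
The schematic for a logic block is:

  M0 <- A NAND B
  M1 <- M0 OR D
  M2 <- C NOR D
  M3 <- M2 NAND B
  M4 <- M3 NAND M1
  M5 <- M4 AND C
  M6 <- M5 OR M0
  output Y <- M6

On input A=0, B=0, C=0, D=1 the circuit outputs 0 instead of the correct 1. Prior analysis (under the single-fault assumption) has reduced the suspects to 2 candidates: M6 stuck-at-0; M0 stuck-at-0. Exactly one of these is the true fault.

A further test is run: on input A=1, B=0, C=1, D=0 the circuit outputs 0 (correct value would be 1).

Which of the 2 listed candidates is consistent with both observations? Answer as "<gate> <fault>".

Evaluate each candidate on input A=1, B=0, C=1, D=0:
  M6 stuck-at-0: M0=1, M1=1, M2=0, M3=1, M4=0, M5=0, M6=0 [stuck-at-0] → 0 — matches
  M0 stuck-at-0: M0=0 [stuck-at-0], M1=0, M2=0, M3=1, M4=1, M5=1, M6=1 → 1 — eliminated
Only M6 stuck-at-0 reproduces the observed 0.

M6 stuck-at-0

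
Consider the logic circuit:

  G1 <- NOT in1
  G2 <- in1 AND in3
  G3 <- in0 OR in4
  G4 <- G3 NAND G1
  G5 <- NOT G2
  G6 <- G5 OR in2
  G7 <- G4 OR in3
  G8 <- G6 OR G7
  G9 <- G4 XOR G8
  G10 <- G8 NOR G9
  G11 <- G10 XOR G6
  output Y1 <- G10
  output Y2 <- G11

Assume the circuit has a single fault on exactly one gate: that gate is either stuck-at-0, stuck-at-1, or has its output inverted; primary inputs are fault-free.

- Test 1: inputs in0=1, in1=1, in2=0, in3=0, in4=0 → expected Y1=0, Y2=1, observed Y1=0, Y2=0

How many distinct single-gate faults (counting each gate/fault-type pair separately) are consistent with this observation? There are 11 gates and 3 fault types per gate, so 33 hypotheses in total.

Fault-free: G1=0, G2=0, G3=1, G4=1, G5=1, G6=1, G7=1, G8=1, G9=0, G10=0, G11=1 → Y1=0, Y2=1. Observed Y1=0, Y2=0.
  G1: none of the 3 fault types match ✗
  G2: stuck-at-1, inverted output ✓; others ✗
  G3: none of the 3 fault types match ✗
  G4: none of the 3 fault types match ✗
  G5: stuck-at-0, inverted output ✓; others ✗
  G6: stuck-at-0, inverted output ✓; others ✗
  G7: none of the 3 fault types match ✗
  G8: none of the 3 fault types match ✗
  G9: none of the 3 fault types match ✗
  G10: none of the 3 fault types match ✗
  G11: stuck-at-0, inverted output ✓; others ✗
Consistent faults: {G2 stuck-at-1, G2 inverted output, G5 stuck-at-0, G5 inverted output, G6 stuck-at-0, G6 inverted output, G11 stuck-at-0, G11 inverted output} — 8 in all.

8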